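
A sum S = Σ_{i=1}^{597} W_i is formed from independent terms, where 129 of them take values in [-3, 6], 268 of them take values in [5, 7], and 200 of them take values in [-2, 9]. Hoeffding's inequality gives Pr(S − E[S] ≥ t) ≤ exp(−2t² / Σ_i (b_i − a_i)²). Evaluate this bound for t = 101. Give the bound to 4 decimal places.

Σ(b_i − a_i)² = 129·9² + 268·2² + 200·11² = 35721.
Exponent = 2·101² / 35721 = 0.57115.
Bound = exp(−0.57115) = 0.56488.

0.5649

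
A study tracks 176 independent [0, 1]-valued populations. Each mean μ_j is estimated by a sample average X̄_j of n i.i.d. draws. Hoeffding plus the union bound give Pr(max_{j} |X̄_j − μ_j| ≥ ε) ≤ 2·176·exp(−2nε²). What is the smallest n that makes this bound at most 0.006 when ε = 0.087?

Need 2·176·exp(−2nε²) ≤ 0.006, i.e. exp(−2nε²) ≤ 0.006/352.
So 2nε² ≥ ln(352/0.006) = 10.979627.
Hence n ≥ 10.979627/(2·0.087²) = 725.302.
The smallest integer n is 726.

726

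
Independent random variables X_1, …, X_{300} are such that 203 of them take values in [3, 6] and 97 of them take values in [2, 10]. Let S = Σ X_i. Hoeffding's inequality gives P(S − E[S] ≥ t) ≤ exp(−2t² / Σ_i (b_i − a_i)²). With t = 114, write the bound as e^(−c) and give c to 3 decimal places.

3.235

Σ(b_i − a_i)² = 203·3² + 97·8² = 8035.
c = 2t² / 8035 = 2·114² / 8035 = 3.2348.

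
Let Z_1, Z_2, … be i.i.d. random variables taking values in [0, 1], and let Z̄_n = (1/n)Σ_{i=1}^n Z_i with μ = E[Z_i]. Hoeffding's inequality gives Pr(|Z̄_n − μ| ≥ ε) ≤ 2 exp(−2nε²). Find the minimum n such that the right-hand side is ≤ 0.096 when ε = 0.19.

43

Require 2·exp(−2nε²) ≤ 0.096, i.e. 2nε² ≥ ln(2/0.096) = 3.036554.
So n ≥ 3.036554 / (2·0.19²) = 42.058.
The smallest integer n is 43.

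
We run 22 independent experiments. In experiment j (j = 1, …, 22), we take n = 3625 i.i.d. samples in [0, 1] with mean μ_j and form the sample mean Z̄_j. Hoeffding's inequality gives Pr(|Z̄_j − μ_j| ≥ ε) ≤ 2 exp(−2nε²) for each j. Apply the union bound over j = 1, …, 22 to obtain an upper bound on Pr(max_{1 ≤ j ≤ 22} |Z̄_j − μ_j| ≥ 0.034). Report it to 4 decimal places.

0.0101

Per-experiment Hoeffding bound: 2·exp(−2·3625·0.034²) = 2·exp(−8.38100) = 0.00045836.
Union bound over 22 events: 22·0.00045836 = 0.01008.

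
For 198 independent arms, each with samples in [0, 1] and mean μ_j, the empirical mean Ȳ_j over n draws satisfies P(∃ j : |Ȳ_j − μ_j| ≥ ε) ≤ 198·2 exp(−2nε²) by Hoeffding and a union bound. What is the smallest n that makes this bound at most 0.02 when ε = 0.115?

Need 2·198·exp(−2nε²) ≤ 0.02, i.e. exp(−2nε²) ≤ 0.02/396.
So 2nε² ≥ ln(396/0.02) = 9.893437.
Hence n ≥ 9.893437/(2·0.115²) = 374.043.
The smallest integer n is 375.

375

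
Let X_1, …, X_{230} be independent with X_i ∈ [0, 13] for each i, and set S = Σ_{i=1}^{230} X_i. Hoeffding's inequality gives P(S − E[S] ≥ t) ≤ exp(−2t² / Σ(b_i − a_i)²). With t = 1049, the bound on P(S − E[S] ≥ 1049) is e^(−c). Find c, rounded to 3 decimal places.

56.620

Σ(b_i − a_i)² = 230·(13)² = 38870.
c = 2t²/38870 = 2·1049²/38870 = 56.6196.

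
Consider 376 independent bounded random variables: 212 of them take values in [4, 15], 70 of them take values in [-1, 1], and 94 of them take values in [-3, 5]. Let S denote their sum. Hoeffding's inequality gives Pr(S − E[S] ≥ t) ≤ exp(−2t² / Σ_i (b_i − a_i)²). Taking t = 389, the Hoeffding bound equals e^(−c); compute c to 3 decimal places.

Σ(b_i − a_i)² = 212·11² + 70·2² + 94·8² = 31948.
c = 2t² / 31948 = 2·389² / 31948 = 9.4730.

9.473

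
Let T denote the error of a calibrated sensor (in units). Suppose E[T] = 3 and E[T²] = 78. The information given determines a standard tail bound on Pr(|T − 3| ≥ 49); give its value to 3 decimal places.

0.029

The first two moments determine the variance, so Chebyshev's inequality is the sharpest standard bound available.
Var(T) = E[T²] − (E[T])² = 78 − 9 = 69.
Chebyshev's inequality: Pr(|T − μ| ≥ t) ≤ Var(T)/t² = 69/2401 = 0.0287.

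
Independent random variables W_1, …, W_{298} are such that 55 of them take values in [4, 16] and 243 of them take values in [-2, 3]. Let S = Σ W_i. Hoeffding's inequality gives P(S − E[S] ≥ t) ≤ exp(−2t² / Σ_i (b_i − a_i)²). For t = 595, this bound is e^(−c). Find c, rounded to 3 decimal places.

50.593

Σ(b_i − a_i)² = 55·12² + 243·5² = 13995.
c = 2t² / 13995 = 2·595² / 13995 = 50.5931.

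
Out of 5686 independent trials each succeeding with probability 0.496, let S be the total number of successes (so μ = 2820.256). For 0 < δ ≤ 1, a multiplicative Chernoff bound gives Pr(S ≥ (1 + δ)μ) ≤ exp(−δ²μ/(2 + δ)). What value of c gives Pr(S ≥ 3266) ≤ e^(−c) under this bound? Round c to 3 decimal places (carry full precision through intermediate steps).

32.645

Write 3266 = (1 + δ)μ, so δ = 3266/2820.256 − 1 = 0.1580509…
Then the exponent is δ²μ/(2 + δ) = (3266 − μ)² / (μ·(2 + δ)) = 32.645310.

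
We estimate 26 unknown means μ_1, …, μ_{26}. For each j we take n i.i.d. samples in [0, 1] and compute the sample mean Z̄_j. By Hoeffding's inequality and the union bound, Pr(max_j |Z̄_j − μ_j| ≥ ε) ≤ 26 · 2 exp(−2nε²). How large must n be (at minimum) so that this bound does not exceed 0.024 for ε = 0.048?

Need 2·26·exp(−2nε²) ≤ 0.024, i.e. exp(−2nε²) ≤ 0.024/52.
So 2nε² ≥ ln(52/0.024) = 7.680945.
Hence n ≥ 7.680945/(2·0.048²) = 1666.872.
The smallest integer n is 1667.

1667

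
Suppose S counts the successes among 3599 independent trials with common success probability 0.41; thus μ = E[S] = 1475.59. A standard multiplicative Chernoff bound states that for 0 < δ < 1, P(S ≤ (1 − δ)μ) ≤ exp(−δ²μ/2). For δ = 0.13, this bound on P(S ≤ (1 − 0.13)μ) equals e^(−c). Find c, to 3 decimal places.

12.469

c = δ²μ/2 = 0.13²·1475.59/2 = 12.4687.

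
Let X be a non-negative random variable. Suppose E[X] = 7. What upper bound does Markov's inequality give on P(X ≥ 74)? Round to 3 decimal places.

0.095

Markov's inequality: for a non-negative random variable, P(X ≥ a) ≤ E[X]/a.
Here E[X] = 7 and a = 74, so the bound is 7/74 = 0.0946.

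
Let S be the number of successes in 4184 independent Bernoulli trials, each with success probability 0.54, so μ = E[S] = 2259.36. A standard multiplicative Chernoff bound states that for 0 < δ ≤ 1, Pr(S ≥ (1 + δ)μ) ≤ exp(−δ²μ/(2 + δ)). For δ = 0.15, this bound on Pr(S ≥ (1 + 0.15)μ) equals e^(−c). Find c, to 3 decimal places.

23.644

c = δ²μ/(2 + δ) = 0.15²·2259.36/(2 + 0.15) = 23.6445.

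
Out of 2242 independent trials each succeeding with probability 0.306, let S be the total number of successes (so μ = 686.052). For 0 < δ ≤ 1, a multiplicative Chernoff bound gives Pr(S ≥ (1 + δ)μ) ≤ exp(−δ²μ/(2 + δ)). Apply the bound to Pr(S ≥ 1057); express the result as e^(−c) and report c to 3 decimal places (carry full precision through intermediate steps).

Write 1057 = (1 + δ)μ, so δ = 1057/686.052 − 1 = 0.5406995…
Then the exponent is δ²μ/(2 + δ) = (1057 − μ)² / (μ·(2 + δ)) = 78.943381.

78.943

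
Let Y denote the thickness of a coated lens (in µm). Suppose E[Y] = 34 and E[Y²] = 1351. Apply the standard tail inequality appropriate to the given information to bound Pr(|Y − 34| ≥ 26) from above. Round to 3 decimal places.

The first two moments determine the variance, so Chebyshev's inequality is the sharpest standard bound available.
Var(Y) = E[Y²] − (E[Y])² = 1351 − 1156 = 195.
Chebyshev's inequality: Pr(|Y − μ| ≥ t) ≤ Var(Y)/t² = 195/676 = 0.2885.

0.288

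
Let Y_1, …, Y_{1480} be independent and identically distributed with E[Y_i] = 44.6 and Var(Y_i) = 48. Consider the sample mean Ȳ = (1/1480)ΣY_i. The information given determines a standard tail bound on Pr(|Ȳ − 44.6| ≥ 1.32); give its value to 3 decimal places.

With mean and variance of each term known, Chebyshev's inequality bounds the deviation of the sum (or sample mean).
Var(Ȳ) = Var(Y_i)/n = 48/1480 = 0.032432.
Chebyshev: Pr(|Ȳ − 44.6| ≥ 1.32) ≤ Var(Ȳ)/(1.32)² = 48/(1480·1.32²) = 0.0186.

0.019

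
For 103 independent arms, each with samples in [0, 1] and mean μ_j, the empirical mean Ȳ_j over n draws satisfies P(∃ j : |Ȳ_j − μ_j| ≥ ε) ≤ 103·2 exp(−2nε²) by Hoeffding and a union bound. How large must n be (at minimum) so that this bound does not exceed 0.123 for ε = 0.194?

99

Need 2·103·exp(−2nε²) ≤ 0.123, i.e. exp(−2nε²) ≤ 0.123/206.
So 2nε² ≥ ln(206/0.123) = 7.423447.
Hence n ≥ 7.423447/(2·0.194²) = 98.622.
The smallest integer n is 99.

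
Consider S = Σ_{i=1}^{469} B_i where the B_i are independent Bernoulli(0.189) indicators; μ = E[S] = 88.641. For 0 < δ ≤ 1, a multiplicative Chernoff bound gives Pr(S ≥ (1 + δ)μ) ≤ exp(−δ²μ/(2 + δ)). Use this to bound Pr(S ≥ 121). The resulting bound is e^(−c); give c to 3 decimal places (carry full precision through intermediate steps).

4.995

Write 121 = (1 + δ)μ, so δ = 121/88.641 − 1 = 0.3650568…
Then the exponent is δ²μ/(2 + δ) = (121 − μ)² / (μ·(2 + δ)) = 4.994752.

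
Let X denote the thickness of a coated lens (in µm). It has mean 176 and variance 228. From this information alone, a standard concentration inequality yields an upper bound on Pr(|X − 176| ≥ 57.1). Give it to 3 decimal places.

Mean and variance are known, so Chebyshev's inequality applies.
Chebyshev: Pr(|X − μ| ≥ t) ≤ Var(X)/t².
Bound = 228 / 3260.41 = 0.0699.

0.070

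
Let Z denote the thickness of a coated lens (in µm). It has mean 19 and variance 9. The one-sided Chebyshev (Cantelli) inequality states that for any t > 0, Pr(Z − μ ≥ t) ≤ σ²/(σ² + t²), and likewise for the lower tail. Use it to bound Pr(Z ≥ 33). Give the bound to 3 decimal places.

Here σ² = 9 and t = 14, so σ² + t² = 205.
Cantelli's bound: 9/205 = 0.0439.

0.044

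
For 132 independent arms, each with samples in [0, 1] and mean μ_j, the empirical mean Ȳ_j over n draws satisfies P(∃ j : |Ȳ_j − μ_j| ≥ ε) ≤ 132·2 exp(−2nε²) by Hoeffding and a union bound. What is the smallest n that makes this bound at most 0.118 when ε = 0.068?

835

Need 2·132·exp(−2nε²) ≤ 0.118, i.e. exp(−2nε²) ≤ 0.118/264.
So 2nε² ≥ ln(264/0.118) = 7.713020.
Hence n ≥ 7.713020/(2·0.068²) = 834.020.
The smallest integer n is 835.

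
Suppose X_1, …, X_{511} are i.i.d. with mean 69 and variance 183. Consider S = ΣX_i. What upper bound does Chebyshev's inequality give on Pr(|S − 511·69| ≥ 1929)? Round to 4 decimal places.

0.0251

Var(S) = n·Var(X_i) = 511·183 = 93513.
Chebyshev: Pr(|S − 511·69| ≥ 1929) ≤ Var(S)/1929² = 93513/3721041 = 0.0251.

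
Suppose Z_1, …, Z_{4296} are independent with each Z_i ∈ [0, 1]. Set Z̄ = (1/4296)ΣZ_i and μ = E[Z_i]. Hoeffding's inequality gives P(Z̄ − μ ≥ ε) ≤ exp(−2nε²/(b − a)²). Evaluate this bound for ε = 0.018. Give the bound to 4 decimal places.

0.0618

Exponent: 2nε²/(b − a)² = 2·4296·0.018² / 1² = 2.78381.
Bound = exp(−2.78381) = 0.06180.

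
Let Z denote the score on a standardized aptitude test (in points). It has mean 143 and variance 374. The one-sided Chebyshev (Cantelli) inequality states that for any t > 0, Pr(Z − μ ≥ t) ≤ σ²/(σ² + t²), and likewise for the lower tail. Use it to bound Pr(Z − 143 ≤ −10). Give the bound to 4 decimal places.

0.7890

Here σ² = 374 and t = 10, so σ² + t² = 474.
Cantelli's bound: 374/474 = 0.7890.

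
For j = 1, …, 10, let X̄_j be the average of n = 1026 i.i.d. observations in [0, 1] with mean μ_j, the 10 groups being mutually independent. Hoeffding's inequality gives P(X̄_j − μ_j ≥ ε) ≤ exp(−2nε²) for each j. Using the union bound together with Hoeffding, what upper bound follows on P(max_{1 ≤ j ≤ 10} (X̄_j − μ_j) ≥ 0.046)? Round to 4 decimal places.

0.1301

Per-experiment Hoeffding bound: exp(−2·1026·0.046²) = exp(−4.34203) = 0.01301.
Union bound over 10 events: 10·0.01301 = 0.13010.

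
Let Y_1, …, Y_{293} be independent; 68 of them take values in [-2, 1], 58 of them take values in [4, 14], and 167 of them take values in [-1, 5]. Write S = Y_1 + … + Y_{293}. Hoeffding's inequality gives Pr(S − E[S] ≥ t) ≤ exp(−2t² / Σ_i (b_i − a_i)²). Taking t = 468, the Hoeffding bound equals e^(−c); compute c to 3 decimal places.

35.258

Σ(b_i − a_i)² = 68·3² + 58·10² + 167·6² = 12424.
c = 2t² / 12424 = 2·468² / 12424 = 35.2582.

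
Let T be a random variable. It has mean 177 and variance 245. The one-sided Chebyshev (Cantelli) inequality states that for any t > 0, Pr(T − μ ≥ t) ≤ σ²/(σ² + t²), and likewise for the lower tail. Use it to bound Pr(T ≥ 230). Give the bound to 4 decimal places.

0.0802

Here σ² = 245 and t = 53, so σ² + t² = 3054.
Cantelli's bound: 245/3054 = 0.0802.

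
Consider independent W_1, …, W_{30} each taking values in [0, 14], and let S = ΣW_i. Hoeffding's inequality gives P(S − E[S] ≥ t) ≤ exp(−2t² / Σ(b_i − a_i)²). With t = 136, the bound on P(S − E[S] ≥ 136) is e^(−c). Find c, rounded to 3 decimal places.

6.291

Σ(b_i − a_i)² = 30·(14)² = 5880.
c = 2t²/5880 = 2·136²/5880 = 6.2912.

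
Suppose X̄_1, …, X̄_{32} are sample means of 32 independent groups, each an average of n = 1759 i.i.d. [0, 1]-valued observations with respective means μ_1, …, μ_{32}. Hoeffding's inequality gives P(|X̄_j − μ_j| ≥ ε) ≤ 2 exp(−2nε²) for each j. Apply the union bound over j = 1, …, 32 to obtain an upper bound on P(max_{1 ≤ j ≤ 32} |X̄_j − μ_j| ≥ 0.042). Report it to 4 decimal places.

0.1291

Per-experiment Hoeffding bound: 2·exp(−2·1759·0.042²) = 2·exp(−6.20575) = 0.0040356.
Union bound over 32 events: 32·0.0040356 = 0.12914.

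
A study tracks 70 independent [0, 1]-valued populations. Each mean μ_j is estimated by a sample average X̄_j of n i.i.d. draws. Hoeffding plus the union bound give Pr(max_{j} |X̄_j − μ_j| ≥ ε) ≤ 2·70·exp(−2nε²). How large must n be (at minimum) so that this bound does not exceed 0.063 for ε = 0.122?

259

Need 2·70·exp(−2nε²) ≤ 0.063, i.e. exp(−2nε²) ≤ 0.063/140.
So 2nε² ≥ ln(140/0.063) = 7.706263.
Hence n ≥ 7.706263/(2·0.122²) = 258.877.
The smallest integer n is 259.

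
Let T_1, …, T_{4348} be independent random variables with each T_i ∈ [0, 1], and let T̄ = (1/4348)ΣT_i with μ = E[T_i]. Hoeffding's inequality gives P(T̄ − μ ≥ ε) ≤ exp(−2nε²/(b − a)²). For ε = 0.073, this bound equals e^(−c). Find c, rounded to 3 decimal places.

46.341

c = 2nε²/(b − a)² = 2·4348·0.073² / 1² = 46.3410.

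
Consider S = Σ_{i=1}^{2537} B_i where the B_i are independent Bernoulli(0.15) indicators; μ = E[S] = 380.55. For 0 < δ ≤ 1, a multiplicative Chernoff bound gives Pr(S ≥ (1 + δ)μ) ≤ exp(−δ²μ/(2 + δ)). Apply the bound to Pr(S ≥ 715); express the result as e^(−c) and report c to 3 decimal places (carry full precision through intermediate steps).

Write 715 = (1 + δ)μ, so δ = 715/380.55 − 1 = 0.8788595…
Then the exponent is δ²μ/(2 + δ) = (715 − μ)² / (μ·(2 + δ)) = 102.101047.

102.101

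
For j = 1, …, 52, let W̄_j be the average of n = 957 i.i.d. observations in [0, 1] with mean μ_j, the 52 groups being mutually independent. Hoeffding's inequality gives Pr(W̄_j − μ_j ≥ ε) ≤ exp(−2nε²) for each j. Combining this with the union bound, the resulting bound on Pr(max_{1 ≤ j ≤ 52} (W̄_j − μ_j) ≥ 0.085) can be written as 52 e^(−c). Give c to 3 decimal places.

Union bound over the 52 events: Pr(max_{1 ≤ j ≤ 52} (W̄_j − μ_j) ≥ 0.085) ≤ 52·exp(−2nε²) = 52 exp(−2·957·0.085²).
So c = 2·957·0.085² = 13.8286.

13.829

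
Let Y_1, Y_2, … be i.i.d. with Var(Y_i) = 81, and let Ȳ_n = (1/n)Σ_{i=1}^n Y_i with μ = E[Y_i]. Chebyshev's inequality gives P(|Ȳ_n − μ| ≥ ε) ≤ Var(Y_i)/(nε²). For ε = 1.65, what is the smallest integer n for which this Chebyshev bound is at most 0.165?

181

Require 81/(n·1.65²) ≤ 0.165, i.e. n ≥ 81/(0.165·1.65²) = 180.316.
The smallest integer n is 181.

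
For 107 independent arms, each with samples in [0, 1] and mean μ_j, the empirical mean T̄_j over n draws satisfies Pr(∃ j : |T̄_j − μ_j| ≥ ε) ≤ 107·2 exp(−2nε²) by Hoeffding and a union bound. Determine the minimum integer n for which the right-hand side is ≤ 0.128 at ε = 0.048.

1611

Need 2·107·exp(−2nε²) ≤ 0.128, i.e. exp(−2nε²) ≤ 0.128/214.
So 2nε² ≥ ln(214/0.128) = 7.421701.
Hence n ≥ 7.421701/(2·0.048²) = 1610.612.
The smallest integer n is 1611.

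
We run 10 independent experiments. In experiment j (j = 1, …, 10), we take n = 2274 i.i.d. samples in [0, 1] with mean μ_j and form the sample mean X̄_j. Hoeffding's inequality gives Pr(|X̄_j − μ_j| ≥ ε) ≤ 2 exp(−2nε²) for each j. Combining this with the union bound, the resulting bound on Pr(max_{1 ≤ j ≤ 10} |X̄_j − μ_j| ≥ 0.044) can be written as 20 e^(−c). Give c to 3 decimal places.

8.805

Union bound over the 10 events: Pr(max_{1 ≤ j ≤ 10} |X̄_j − μ_j| ≥ 0.044) ≤ 10·2·exp(−2nε²) = 20 exp(−2·2274·0.044²).
So c = 2·2274·0.044² = 8.8049.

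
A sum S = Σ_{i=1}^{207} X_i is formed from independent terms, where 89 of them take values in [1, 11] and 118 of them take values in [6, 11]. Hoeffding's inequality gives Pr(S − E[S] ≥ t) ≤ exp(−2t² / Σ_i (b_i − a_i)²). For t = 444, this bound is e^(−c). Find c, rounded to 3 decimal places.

33.272

Σ(b_i − a_i)² = 89·10² + 118·5² = 11850.
c = 2t² / 11850 = 2·444² / 11850 = 33.2719.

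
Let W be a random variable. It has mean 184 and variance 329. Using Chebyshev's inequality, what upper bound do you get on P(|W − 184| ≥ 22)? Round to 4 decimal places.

0.6798

Chebyshev: P(|W − μ| ≥ t) ≤ Var(W)/t².
Bound = 329 / 484 = 0.6798.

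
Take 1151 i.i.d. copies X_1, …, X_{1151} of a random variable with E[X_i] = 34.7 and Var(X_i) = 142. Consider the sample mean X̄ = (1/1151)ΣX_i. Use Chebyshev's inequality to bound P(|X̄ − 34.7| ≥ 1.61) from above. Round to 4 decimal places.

Var(X̄) = Var(X_i)/n = 142/1151 = 0.12337.
Chebyshev: P(|X̄ − 34.7| ≥ 1.61) ≤ Var(X̄)/(1.61)² = 142/(1151·1.61²) = 0.0476.

0.0476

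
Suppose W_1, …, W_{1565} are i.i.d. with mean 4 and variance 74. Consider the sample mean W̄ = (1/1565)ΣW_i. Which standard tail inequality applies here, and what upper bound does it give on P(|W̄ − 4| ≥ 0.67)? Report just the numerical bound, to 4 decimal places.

0.1053

With mean and variance of each term known, Chebyshev's inequality bounds the deviation of the sum (or sample mean).
Var(W̄) = Var(W_i)/n = 74/1565 = 0.047284.
Chebyshev: P(|W̄ − 4| ≥ 0.67) ≤ Var(W̄)/(0.67)² = 74/(1565·0.67²) = 0.1053.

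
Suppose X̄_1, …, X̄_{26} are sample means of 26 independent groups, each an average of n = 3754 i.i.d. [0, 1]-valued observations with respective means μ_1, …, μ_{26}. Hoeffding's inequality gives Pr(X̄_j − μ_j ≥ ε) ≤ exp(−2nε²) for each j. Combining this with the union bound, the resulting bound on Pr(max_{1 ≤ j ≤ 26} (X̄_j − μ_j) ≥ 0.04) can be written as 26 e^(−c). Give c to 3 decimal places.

12.013

Union bound over the 26 events: Pr(max_{1 ≤ j ≤ 26} (X̄_j − μ_j) ≥ 0.04) ≤ 26·exp(−2nε²) = 26 exp(−2·3754·0.04²).
So c = 2·3754·0.04² = 12.0128.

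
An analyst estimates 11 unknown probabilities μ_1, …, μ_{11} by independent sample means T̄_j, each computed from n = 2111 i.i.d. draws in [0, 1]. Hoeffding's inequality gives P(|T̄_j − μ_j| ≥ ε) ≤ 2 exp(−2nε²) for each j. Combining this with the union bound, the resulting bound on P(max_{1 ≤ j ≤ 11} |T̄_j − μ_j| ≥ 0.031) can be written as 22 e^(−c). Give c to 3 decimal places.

4.057

Union bound over the 11 events: P(max_{1 ≤ j ≤ 11} |T̄_j − μ_j| ≥ 0.031) ≤ 11·2·exp(−2nε²) = 22 exp(−2·2111·0.031²).
So c = 2·2111·0.031² = 4.0573.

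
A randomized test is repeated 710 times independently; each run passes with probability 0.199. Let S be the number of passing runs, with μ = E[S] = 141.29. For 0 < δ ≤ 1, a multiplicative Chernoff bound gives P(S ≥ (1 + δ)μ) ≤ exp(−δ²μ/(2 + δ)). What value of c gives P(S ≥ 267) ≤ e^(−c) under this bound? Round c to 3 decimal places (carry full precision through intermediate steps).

38.705

Write 267 = (1 + δ)μ, so δ = 267/141.29 − 1 = 0.8897303…
Then the exponent is δ²μ/(2 + δ) = (267 − μ)² / (μ·(2 + δ)) = 38.705342.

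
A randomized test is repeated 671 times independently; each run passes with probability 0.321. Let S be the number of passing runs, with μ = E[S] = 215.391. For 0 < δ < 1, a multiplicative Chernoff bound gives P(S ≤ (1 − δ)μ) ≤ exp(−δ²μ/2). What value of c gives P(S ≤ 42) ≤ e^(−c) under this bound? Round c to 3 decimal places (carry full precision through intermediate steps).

Write 42 = (1 − δ)μ, so δ = 1 − 42/215.391 = 0.8050058…
Then the exponent is δ²μ/2 = (μ − 42)²/(2μ) = 69.790379.

69.790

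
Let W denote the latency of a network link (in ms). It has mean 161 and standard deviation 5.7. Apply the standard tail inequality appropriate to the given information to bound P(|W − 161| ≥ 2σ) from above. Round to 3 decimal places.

Mean and variance are known, so Chebyshev's inequality applies.
Chebyshev: P(|W − μ| ≥ t) ≤ Var(W)/t².
Var(W) = σ² = 5.7² = 32.49.
t = 2·5.7 = 11.4.
Bound = 32.49 / 129.96 = 0.2500.

0.250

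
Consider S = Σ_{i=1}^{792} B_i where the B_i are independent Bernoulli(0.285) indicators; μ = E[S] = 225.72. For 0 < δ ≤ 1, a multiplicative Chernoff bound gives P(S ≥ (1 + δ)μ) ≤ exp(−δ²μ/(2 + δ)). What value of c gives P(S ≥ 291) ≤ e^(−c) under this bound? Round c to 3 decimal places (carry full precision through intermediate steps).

Write 291 = (1 + δ)μ, so δ = 291/225.72 − 1 = 0.2892079…
Then the exponent is δ²μ/(2 + δ) = (291 − μ)² / (μ·(2 + δ)) = 8.247171.

8.247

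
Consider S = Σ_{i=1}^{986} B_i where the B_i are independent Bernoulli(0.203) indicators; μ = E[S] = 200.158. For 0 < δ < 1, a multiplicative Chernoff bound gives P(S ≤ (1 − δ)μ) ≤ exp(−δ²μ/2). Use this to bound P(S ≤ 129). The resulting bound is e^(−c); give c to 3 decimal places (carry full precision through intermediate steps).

Write 129 = (1 − δ)μ, so δ = 1 − 129/200.158 = 0.3555091…
Then the exponent is δ²μ/2 = (μ − 129)²/(2μ) = 12.648660.

12.649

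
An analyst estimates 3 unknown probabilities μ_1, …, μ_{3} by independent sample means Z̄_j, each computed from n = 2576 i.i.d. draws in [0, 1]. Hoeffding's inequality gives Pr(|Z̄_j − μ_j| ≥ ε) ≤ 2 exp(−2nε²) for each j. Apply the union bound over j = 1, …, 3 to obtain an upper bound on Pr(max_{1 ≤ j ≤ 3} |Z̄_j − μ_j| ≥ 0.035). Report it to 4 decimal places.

0.0109

Per-experiment Hoeffding bound: 2·exp(−2·2576·0.035²) = 2·exp(−6.31120) = 0.0036317.
Union bound over 3 events: 3·0.0036317 = 0.01090.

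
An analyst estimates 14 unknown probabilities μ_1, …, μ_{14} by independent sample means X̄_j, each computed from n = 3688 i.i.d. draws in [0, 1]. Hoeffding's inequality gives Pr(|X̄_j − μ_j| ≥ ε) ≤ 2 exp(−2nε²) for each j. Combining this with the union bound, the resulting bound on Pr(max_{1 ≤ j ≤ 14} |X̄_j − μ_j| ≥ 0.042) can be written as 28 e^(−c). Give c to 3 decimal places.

Union bound over the 14 events: Pr(max_{1 ≤ j ≤ 14} |X̄_j − μ_j| ≥ 0.042) ≤ 14·2·exp(−2nε²) = 28 exp(−2·3688·0.042²).
So c = 2·3688·0.042² = 13.0113.

13.011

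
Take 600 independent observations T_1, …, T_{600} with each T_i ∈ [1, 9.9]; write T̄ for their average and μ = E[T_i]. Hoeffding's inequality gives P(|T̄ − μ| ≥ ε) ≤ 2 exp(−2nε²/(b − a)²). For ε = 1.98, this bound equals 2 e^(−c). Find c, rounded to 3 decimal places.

59.393

c = 2nε²/(b − a)² = 2·600·1.98² / 8.9² = 59.3925.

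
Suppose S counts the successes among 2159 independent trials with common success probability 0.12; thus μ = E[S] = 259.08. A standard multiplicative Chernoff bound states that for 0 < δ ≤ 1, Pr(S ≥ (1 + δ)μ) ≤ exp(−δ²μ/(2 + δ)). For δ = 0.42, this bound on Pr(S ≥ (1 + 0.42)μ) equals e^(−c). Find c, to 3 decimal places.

18.885

c = δ²μ/(2 + δ) = 0.42²·259.08/(2 + 0.42) = 18.8850.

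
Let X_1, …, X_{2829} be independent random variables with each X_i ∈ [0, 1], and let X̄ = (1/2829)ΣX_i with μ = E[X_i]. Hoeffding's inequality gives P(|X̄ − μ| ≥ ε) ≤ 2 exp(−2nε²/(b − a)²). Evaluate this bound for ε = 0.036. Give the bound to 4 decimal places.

Exponent: 2nε²/(b − a)² = 2·2829·0.036² / 1² = 7.33277.
Bound = 2·exp(−7.33277) = 0.00131.

0.0013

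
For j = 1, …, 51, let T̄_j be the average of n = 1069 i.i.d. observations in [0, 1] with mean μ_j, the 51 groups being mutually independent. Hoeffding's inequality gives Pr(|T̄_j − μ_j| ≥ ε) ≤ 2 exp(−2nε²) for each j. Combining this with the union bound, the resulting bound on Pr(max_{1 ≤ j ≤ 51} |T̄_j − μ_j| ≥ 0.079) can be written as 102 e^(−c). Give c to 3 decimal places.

Union bound over the 51 events: Pr(max_{1 ≤ j ≤ 51} |T̄_j − μ_j| ≥ 0.079) ≤ 51·2·exp(−2nε²) = 102 exp(−2·1069·0.079²).
So c = 2·1069·0.079² = 13.3433.

13.343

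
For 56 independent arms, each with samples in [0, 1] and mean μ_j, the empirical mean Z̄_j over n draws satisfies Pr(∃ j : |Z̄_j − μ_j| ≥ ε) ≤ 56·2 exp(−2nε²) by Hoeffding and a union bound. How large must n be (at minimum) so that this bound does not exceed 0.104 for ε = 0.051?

1343

Need 2·56·exp(−2nε²) ≤ 0.104, i.e. exp(−2nε²) ≤ 0.104/112.
So 2nε² ≥ ln(112/0.104) = 6.981863.
Hence n ≥ 6.981863/(2·0.051²) = 1342.150.
The smallest integer n is 1343.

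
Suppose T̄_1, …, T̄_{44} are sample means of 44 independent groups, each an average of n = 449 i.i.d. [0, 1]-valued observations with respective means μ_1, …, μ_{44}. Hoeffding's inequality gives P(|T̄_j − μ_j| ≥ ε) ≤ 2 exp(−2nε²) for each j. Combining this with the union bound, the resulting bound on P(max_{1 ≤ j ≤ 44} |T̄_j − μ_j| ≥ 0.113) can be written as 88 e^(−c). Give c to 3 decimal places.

11.467

Union bound over the 44 events: P(max_{1 ≤ j ≤ 44} |T̄_j − μ_j| ≥ 0.113) ≤ 44·2·exp(−2nε²) = 88 exp(−2·449·0.113²).
So c = 2·449·0.113² = 11.4666.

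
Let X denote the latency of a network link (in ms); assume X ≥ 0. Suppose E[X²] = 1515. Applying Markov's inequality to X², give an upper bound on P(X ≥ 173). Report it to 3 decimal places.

0.051

Since X ≥ 0, the event {X ≥ 173} is the same as {X² ≥ 29929}.
Markov's inequality applied to X² gives P(X² ≥ 29929) ≤ E[X²]/29929 = 1515/29929 = 0.0506.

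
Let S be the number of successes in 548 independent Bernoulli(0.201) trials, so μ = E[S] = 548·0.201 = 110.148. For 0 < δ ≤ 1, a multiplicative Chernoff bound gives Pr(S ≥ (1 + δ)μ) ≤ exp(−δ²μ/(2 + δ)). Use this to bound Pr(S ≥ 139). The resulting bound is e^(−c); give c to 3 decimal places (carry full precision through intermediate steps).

Write 139 = (1 + δ)μ, so δ = 139/110.148 − 1 = 0.2619385…
Then the exponent is δ²μ/(2 + δ) = (139 − μ)² / (μ·(2 + δ)) = 3.341138.

3.341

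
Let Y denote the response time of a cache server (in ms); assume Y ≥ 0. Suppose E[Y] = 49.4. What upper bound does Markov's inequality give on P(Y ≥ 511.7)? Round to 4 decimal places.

0.0965

Markov's inequality: for a non-negative random variable, P(Y ≥ a) ≤ E[Y]/a.
Here E[Y] = 49.4 and a = 511.7, so the bound is 49.4/511.7 = 0.0965.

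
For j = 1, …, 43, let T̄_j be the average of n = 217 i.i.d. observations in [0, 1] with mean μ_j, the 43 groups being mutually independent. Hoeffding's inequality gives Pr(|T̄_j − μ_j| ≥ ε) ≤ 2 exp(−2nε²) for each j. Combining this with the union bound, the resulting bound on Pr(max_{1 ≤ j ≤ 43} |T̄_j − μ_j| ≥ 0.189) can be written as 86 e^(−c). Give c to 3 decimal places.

15.503

Union bound over the 43 events: Pr(max_{1 ≤ j ≤ 43} |T̄_j − μ_j| ≥ 0.189) ≤ 43·2·exp(−2nε²) = 86 exp(−2·217·0.189²).
So c = 2·217·0.189² = 15.5029.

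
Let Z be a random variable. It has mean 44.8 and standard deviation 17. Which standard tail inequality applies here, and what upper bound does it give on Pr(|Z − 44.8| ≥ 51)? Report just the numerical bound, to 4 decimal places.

Mean and variance are known, so Chebyshev's inequality applies.
Chebyshev: Pr(|Z − μ| ≥ t) ≤ Var(Z)/t².
Var(Z) = σ² = 17² = 289.
Bound = 289 / 2601 = 0.1111.

0.1111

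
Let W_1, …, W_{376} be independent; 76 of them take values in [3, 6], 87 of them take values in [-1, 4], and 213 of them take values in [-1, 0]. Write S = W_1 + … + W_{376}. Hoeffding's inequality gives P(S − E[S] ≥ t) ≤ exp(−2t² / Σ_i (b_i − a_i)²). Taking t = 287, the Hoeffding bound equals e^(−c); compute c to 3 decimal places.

53.626

Σ(b_i − a_i)² = 76·3² + 87·5² + 213·1² = 3072.
c = 2t² / 3072 = 2·287² / 3072 = 53.6257.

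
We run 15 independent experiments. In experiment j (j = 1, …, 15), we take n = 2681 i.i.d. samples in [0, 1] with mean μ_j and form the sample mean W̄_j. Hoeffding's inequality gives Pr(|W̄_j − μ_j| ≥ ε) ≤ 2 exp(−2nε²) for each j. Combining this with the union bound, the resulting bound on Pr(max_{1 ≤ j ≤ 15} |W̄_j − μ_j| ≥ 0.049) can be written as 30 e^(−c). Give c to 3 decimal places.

Union bound over the 15 events: Pr(max_{1 ≤ j ≤ 15} |W̄_j − μ_j| ≥ 0.049) ≤ 15·2·exp(−2nε²) = 30 exp(−2·2681·0.049²).
So c = 2·2681·0.049² = 12.8742.

12.874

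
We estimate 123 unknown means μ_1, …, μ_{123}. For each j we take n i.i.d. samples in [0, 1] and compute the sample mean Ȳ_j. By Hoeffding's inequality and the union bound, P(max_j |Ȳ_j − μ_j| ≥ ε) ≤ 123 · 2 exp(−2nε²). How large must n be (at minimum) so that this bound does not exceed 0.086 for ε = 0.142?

Need 2·123·exp(−2nε²) ≤ 0.086, i.e. exp(−2nε²) ≤ 0.086/246.
So 2nε² ≥ ln(246/0.086) = 7.958740.
Hence n ≥ 7.958740/(2·0.142²) = 197.350.
The smallest integer n is 198.

198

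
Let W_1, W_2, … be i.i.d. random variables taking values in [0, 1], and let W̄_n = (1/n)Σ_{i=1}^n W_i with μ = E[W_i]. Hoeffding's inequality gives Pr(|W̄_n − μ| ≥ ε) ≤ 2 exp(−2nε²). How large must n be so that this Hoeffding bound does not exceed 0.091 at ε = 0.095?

172

Require 2·exp(−2nε²) ≤ 0.091, i.e. 2nε² ≥ ln(2/0.091) = 3.090043.
So n ≥ 3.090043 / (2·0.095²) = 171.194.
The smallest integer n is 172.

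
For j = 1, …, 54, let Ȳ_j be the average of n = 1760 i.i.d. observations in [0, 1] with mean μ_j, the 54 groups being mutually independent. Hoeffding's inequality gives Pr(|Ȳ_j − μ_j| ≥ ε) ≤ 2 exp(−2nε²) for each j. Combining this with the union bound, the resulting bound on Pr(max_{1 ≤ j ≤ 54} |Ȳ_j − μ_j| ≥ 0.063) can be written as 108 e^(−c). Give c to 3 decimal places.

Union bound over the 54 events: Pr(max_{1 ≤ j ≤ 54} |Ȳ_j − μ_j| ≥ 0.063) ≤ 54·2·exp(−2nε²) = 108 exp(−2·1760·0.063²).
So c = 2·1760·0.063² = 13.9709.

13.971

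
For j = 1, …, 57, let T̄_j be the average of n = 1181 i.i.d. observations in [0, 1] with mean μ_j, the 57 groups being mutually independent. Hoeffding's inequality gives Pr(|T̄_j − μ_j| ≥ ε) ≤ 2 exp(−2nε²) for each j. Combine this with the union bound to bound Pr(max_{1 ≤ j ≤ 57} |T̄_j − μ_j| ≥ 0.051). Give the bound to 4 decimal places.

0.2448

Per-experiment Hoeffding bound: 2·exp(−2·1181·0.051²) = 2·exp(−6.14356) = 0.0042945.
Union bound over 57 events: 57·0.0042945 = 0.24479.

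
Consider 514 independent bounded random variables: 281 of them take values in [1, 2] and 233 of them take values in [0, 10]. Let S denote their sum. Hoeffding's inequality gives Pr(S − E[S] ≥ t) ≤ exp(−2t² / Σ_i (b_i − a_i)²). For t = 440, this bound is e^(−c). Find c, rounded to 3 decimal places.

Σ(b_i − a_i)² = 281·1² + 233·10² = 23581.
c = 2t² / 23581 = 2·440² / 23581 = 16.4200.

16.420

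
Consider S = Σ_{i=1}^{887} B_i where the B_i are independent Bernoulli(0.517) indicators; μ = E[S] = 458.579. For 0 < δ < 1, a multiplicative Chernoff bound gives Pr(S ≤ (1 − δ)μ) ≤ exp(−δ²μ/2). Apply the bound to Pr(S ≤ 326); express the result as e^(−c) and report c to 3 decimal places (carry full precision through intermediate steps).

Write 326 = (1 − δ)μ, so δ = 1 − 326/458.579 = 0.2891083…
Then the exponent is δ²μ/2 = (μ − 326)²/(2μ) = 19.164845.

19.165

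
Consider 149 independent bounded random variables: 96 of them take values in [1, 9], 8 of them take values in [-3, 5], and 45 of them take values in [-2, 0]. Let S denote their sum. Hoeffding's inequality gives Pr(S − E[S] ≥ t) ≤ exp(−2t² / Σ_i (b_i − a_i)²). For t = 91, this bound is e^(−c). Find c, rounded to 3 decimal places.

Σ(b_i − a_i)² = 96·8² + 8·8² + 45·2² = 6836.
c = 2t² / 6836 = 2·91² / 6836 = 2.4228.

2.423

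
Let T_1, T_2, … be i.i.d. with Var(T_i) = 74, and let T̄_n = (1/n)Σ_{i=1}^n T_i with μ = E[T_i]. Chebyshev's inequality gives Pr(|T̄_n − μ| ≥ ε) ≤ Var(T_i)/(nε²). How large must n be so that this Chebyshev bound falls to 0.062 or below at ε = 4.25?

Require 74/(n·4.25²) ≤ 0.062, i.e. n ≥ 74/(0.062·4.25²) = 66.079.
The smallest integer n is 67.

67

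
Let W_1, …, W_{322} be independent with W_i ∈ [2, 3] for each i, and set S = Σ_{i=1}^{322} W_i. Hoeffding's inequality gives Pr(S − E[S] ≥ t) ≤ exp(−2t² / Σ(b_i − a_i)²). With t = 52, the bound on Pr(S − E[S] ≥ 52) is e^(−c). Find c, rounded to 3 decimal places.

16.795

Σ(b_i − a_i)² = 322·(1)² = 322.
c = 2t²/322 = 2·52²/322 = 16.7950.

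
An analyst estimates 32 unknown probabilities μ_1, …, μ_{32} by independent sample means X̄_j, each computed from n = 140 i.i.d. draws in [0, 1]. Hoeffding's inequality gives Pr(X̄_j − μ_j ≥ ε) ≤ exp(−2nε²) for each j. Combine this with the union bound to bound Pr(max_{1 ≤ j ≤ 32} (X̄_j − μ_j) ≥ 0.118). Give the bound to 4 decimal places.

0.6486

Per-experiment Hoeffding bound: exp(−2·140·0.118²) = exp(−3.89872) = 0.020268.
Union bound over 32 events: 32·0.020268 = 0.64857.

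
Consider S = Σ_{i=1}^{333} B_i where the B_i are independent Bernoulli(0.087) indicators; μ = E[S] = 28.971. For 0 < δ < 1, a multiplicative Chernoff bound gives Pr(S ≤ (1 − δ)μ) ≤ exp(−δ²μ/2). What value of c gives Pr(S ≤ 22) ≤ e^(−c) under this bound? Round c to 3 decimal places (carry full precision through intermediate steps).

Write 22 = (1 − δ)μ, so δ = 1 − 22/28.971 = 0.2406199…
Then the exponent is δ²μ/2 = (μ − 22)²/(2μ) = 0.838681.

0.839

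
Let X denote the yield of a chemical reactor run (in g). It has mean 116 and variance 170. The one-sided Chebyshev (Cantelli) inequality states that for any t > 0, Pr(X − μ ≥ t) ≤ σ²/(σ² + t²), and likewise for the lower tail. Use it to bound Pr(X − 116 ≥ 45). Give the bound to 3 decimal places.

0.077

Here σ² = 170 and t = 45, so σ² + t² = 2195.
Cantelli's bound: 170/2195 = 0.0774.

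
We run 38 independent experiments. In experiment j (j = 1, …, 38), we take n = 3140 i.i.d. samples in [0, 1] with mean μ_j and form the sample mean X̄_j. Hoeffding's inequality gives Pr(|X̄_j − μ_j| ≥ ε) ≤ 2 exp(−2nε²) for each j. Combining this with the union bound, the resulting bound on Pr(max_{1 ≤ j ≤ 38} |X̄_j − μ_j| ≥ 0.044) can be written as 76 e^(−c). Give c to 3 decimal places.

Union bound over the 38 events: Pr(max_{1 ≤ j ≤ 38} |X̄_j − μ_j| ≥ 0.044) ≤ 38·2·exp(−2nε²) = 76 exp(−2·3140·0.044²).
So c = 2·3140·0.044² = 12.1581.

12.158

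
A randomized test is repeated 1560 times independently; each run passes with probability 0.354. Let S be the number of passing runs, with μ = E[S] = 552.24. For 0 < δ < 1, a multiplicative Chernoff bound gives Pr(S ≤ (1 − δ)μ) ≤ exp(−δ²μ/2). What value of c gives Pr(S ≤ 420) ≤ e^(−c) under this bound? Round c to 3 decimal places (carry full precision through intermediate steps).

Write 420 = (1 − δ)μ, so δ = 1 − 420/552.24 = 0.2394611…
Then the exponent is δ²μ/2 = (μ − 420)²/(2μ) = 15.833168.

15.833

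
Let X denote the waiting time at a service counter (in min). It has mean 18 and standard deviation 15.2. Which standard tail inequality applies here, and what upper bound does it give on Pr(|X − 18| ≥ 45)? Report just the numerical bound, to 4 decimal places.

0.1141

Mean and variance are known, so Chebyshev's inequality applies.
Chebyshev: Pr(|X − μ| ≥ t) ≤ Var(X)/t².
Var(X) = σ² = 15.2² = 231.04.
Bound = 231.04 / 2025 = 0.1141.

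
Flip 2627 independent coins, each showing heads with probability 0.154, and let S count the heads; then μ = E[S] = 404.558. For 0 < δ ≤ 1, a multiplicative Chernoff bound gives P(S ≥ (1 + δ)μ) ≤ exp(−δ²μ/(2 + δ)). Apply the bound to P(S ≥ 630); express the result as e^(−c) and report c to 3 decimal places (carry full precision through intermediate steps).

49.126

Write 630 = (1 + δ)μ, so δ = 630/404.558 − 1 = 0.5572551…
Then the exponent is δ²μ/(2 + δ) = (630 − μ)² / (μ·(2 + δ)) = 49.126386.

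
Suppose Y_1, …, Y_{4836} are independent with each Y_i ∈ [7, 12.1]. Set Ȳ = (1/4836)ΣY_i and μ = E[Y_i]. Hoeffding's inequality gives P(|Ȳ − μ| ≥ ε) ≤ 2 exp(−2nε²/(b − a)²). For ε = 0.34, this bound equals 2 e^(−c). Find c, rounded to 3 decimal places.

42.987

c = 2nε²/(b − a)² = 2·4836·0.34² / 5.1² = 42.9867.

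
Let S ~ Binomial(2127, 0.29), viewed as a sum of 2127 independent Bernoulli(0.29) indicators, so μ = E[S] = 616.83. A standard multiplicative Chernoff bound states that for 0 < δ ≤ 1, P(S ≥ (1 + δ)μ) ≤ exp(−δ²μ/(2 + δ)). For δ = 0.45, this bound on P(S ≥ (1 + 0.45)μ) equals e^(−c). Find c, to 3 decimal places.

c = δ²μ/(2 + δ) = 0.45²·616.83/(2 + 0.45) = 50.9829.

50.983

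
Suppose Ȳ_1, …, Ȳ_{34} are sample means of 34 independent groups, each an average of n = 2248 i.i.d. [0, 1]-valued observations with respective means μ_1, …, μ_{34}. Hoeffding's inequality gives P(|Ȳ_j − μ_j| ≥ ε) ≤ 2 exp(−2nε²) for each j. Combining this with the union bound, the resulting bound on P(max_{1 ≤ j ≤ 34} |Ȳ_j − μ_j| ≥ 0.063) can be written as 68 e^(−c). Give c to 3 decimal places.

17.845

Union bound over the 34 events: P(max_{1 ≤ j ≤ 34} |Ȳ_j − μ_j| ≥ 0.063) ≤ 34·2·exp(−2nε²) = 68 exp(−2·2248·0.063²).
So c = 2·2248·0.063² = 17.8446.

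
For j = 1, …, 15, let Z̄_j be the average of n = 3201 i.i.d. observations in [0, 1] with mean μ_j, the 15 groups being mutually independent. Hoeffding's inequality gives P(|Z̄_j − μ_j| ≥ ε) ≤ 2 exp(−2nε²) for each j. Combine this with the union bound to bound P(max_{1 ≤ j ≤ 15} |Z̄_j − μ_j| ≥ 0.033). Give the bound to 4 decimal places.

Per-experiment Hoeffding bound: 2·exp(−2·3201·0.033²) = 2·exp(−6.97178) = 0.001876.
Union bound over 15 events: 15·0.001876 = 0.02814.

0.0281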